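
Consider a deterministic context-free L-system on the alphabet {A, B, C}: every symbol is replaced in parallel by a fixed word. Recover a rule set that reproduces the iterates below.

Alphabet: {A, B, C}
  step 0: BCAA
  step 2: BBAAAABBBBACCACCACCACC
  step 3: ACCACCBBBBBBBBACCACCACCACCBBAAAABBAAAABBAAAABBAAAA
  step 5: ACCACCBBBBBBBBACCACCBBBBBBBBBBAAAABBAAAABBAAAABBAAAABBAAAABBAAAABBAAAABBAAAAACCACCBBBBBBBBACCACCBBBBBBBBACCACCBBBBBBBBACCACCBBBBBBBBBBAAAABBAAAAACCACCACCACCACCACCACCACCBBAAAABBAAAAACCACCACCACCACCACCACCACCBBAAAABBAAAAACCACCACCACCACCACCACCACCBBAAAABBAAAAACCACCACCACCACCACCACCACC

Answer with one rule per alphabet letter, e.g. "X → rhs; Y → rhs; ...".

  step 2 ⇒ step 3: BBAAAABBBBACCACCACCACC ⇒ ACC·ACC·BB·BB·BB·BB·ACC·ACC·ACC·ACC·BB·AA·AA·BB·AA·AA·BB·AA·AA·BB·AA·AA
    A ↦ BB
    B ↦ ACC
    C ↦ AA

A->BB, B->ACC, C->AA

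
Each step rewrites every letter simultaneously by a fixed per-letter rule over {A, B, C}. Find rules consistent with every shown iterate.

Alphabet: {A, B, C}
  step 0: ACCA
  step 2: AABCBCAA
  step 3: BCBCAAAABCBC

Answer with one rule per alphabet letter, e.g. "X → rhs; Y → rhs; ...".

  step 2 ⇒ step 3: AABCBCAA ⇒ BC·BC·A·A·A·A·BC·BC
    A ↦ BC
    B ↦ A
    C ↦ A

A->BC, B->A, C->A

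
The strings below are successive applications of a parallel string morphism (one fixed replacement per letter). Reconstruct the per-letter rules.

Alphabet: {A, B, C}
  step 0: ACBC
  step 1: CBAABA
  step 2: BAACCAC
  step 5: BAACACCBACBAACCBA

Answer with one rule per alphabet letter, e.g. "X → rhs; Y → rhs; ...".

  step 1 ⇒ step 2: CBAABA ⇒ BA·A·C·C·A·C
    A ↦ C
    B ↦ A
    C ↦ BA

A->C, B->A, C->BA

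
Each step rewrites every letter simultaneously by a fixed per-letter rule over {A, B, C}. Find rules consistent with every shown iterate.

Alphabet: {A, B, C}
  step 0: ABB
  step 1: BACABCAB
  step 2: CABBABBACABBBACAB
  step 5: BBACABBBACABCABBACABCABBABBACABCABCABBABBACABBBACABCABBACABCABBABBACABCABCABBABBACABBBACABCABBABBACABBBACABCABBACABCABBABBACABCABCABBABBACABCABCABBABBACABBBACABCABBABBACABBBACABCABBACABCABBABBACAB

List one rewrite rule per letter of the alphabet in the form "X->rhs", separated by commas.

A->BA, B->CAB, C->B

  step 1 ⇒ step 2: BACABCAB ⇒ CAB·BA·B·BA·CAB·B·BA·CAB
    A ↦ BA
    B ↦ CAB
    C ↦ B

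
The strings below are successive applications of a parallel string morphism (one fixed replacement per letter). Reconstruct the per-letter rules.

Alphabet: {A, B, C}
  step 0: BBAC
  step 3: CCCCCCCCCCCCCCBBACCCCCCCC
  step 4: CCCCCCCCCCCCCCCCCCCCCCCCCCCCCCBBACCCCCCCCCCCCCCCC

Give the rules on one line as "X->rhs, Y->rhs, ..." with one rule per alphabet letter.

  step 3 ⇒ step 4: CCCCCCCCCCCCCCBBACCCCCCCC ⇒ CC·CC·CC·CC·CC·CC·CC·CC·CC·CC·CC·CC·CC·CC·C·C·BBA·CC·CC·CC·CC·CC·CC·CC·CC
    A ↦ BBA
    B ↦ C
    C ↦ CC

A->BBA, B->C, C->CC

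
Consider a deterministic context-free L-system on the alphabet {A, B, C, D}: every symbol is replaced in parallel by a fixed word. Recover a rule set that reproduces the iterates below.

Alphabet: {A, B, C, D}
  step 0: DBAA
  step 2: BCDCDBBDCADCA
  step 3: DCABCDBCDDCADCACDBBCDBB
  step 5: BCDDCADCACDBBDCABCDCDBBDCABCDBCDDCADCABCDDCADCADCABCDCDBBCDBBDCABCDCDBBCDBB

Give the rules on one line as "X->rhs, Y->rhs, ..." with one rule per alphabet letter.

A->B, B->DCA, C->B, D->CD

  step 2 ⇒ step 3: BCDCDBBDCADCA ⇒ DCA·B·CD·B·CD·DCA·DCA·CD·B·B·CD·B·B
    A ↦ B
    B ↦ DCA
    C ↦ B
    D ↦ CD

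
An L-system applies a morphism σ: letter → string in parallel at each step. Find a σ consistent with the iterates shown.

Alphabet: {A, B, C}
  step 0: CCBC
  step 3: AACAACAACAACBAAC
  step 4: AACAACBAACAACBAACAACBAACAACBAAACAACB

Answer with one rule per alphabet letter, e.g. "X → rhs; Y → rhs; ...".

A->AAC, B->A, C->B

  step 3 ⇒ step 4: AACAACAACAACBAAC ⇒ AAC·AAC·B·AAC·AAC·B·AAC·AAC·B·AAC·AAC·B·A·AAC·AAC·B
    A ↦ AAC
    B ↦ A
    C ↦ B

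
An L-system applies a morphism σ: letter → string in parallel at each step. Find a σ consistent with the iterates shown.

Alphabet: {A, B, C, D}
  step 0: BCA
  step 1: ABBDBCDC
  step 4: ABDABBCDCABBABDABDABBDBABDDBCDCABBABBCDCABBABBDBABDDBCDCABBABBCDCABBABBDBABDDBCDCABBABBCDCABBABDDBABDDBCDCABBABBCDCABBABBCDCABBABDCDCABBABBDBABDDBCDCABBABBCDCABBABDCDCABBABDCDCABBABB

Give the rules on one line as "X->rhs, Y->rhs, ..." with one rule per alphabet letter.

  step 0 ⇒ step 1: BCA ⇒ ABB·DB·CDC
    A ↦ CDC
    B ↦ ABB
    C ↦ DB
    D ↦ ABD  (constrained at step 1)

A->CDC, B->ABB, C->DB, D->ABD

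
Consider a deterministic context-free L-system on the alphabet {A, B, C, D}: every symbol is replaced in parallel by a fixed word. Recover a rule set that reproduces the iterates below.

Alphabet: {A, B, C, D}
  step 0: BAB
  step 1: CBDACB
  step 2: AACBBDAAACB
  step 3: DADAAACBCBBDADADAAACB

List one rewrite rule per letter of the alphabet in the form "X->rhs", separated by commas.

A->DA, B->CB, C->AA, D->B

  step 2 ⇒ step 3: AACBBDAAACB ⇒ DA·DA·AA·CB·CB·B·DA·DA·DA·AA·CB
    A ↦ DA
    B ↦ CB
    C ↦ AA
    D ↦ B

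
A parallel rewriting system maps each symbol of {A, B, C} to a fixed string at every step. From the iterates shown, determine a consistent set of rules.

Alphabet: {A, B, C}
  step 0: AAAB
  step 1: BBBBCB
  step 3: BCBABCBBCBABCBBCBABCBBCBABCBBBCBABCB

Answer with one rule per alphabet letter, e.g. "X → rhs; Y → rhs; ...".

  step 0 ⇒ step 1: AAAB ⇒ B·B·B·BCB
    A ↦ B
    B ↦ BCB
    C ↦ A  (constrained at step 1)

A->B, B->BCB, C->A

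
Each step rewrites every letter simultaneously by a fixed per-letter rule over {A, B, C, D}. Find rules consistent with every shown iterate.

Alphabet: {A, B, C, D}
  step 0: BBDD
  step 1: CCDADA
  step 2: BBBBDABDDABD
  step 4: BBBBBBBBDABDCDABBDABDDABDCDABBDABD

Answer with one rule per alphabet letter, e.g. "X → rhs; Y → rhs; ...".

  step 1 ⇒ step 2: CCDADA ⇒ BB·BB·DA·BD·DA·BD
    A ↦ BD
    C ↦ BB
    D ↦ DA
  step 0 ⇒ step 1: BBDD ⇒ C·C·DA·DA
    B ↦ C

A->BD, B->C, C->BB, D->DA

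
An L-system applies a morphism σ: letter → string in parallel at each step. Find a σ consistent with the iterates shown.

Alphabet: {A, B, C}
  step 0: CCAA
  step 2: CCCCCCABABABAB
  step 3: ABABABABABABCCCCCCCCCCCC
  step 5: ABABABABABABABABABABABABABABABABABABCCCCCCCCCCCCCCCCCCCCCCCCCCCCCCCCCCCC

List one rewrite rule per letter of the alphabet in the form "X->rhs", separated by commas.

  step 2 ⇒ step 3: CCCCCCABABABAB ⇒ AB·AB·AB·AB·AB·AB·CC·C·CC·C·CC·C·CC·C
    A ↦ CC
    B ↦ C
    C ↦ AB

A->CC, B->C, C->AB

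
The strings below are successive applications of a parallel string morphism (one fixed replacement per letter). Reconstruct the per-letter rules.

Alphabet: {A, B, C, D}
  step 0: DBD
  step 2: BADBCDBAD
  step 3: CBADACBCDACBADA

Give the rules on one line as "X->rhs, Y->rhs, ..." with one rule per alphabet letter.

  step 2 ⇒ step 3: BADBCDBAD ⇒ C·BAD·A·C·BCD·A·C·BAD·A
    A ↦ BAD
    B ↦ C
    C ↦ BCD
    D ↦ A

A->BAD, B->C, C->BCD, D->A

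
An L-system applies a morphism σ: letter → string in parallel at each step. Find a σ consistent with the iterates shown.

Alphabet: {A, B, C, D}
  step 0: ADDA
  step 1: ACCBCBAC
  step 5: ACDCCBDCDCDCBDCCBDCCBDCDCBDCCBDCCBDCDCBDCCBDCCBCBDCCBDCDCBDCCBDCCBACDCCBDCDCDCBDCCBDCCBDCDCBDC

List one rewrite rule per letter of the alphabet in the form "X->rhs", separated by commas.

A->AC, B->D, C->DC, D->CB

  step 0 ⇒ step 1: ADDA ⇒ AC·CB·CB·AC
    A ↦ AC
    D ↦ CB
    B ↦ D  (constrained at step 1)
    C ↦ DC  (constrained at step 1)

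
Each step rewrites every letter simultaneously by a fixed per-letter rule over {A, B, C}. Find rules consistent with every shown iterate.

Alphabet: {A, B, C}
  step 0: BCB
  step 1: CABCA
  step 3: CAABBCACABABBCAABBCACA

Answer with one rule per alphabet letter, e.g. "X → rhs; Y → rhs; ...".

  step 0 ⇒ step 1: BCB ⇒ CA·B·CA
    B ↦ CA
    C ↦ B
    A ↦ ABB  (constrained at step 1)

A->ABB, B->CA, C->B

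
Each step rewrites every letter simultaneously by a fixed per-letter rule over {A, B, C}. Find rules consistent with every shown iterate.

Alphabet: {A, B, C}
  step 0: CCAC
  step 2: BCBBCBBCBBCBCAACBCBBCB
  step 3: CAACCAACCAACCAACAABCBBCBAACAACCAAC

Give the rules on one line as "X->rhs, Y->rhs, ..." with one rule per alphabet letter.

A->BCB, B->C, C->AA

  step 2 ⇒ step 3: BCBBCBBCBBCBCAACBCBBCB ⇒ C·AA·C·C·AA·C·C·AA·C·C·AA·C·AA·BCB·BCB·AA·C·AA·C·C·AA·C
    A ↦ BCB
    B ↦ C
    C ↦ AA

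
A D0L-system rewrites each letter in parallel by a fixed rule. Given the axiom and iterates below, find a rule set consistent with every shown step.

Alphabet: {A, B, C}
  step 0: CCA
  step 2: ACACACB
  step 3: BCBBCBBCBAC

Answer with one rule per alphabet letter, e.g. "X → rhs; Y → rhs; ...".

A->BC, B->AC, C->B

  step 2 ⇒ step 3: ACACACB ⇒ BC·B·BC·B·BC·B·AC
    A ↦ BC
    B ↦ AC
    C ↦ B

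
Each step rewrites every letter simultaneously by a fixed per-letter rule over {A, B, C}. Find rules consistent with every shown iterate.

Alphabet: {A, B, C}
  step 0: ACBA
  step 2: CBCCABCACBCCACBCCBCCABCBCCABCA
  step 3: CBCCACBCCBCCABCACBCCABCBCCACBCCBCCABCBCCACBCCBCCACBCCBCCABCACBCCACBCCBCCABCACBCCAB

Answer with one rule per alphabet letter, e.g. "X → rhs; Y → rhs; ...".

A->CAB, B->CA, C->CBC

  step 2 ⇒ step 3: CBCCABCACBCCACBCCBCCABCBCCABCA ⇒ CBC·CA·CBC·CBC·CAB·CA·CBC·CAB·CBC·CA·CBC·CBC·CAB·CBC·CA·CBC·CBC·CA·CBC·CBC·CAB·CA·CBC·CA·CBC·CBC·CAB·CA·CBC·CAB
    A ↦ CAB
    B ↦ CA
    C ↦ CBC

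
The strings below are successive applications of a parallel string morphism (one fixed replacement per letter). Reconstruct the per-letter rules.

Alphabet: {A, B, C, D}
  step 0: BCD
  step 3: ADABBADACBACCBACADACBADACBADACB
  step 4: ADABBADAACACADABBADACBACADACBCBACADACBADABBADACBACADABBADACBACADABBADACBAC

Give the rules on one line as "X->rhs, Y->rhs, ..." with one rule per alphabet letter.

A->ADA, B->AC, C->CB, D->BB

  step 3 ⇒ step 4: ADABBADACBACCBACADACBADACBADACB ⇒ ADA·BB·ADA·AC·AC·ADA·BB·ADA·CB·AC·ADA·CB·CB·AC·ADA·CB·ADA·BB·ADA·CB·AC·ADA·BB·ADA·CB·AC·ADA·BB·ADA·CB·AC
    A ↦ ADA
    B ↦ AC
    C ↦ CB
    D ↦ BB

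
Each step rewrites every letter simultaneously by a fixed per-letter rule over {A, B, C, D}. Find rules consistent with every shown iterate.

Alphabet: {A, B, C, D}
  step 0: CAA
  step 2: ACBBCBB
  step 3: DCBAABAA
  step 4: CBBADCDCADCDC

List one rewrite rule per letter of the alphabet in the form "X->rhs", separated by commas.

  step 3 ⇒ step 4: DCBAABAA ⇒ CB·B·A·DC·DC·A·DC·DC
    A ↦ DC
    B ↦ A
    C ↦ B
    D ↦ CB

A->DC, B->A, C->B, D->CB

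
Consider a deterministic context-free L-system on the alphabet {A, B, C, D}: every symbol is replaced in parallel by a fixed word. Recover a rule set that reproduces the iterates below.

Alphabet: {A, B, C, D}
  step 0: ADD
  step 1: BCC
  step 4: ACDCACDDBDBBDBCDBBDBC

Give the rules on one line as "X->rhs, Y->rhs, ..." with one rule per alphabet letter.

  step 0 ⇒ step 1: ADD ⇒ B·C·C
    A ↦ B
    D ↦ C
    B ↦ ACD  (constrained at step 1)
    C ↦ DB  (constrained at step 1)

A->B, B->ACD, C->DB, D->C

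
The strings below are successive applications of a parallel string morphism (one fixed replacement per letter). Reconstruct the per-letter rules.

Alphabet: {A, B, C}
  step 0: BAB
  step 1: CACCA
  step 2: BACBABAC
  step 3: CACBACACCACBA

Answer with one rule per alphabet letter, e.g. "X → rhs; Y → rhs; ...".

  step 2 ⇒ step 3: BACBABAC ⇒ CA·C·BA·CA·C·CA·C·BA
    A ↦ C
    B ↦ CA
    C ↦ BA

A->C, B->CA, C->BA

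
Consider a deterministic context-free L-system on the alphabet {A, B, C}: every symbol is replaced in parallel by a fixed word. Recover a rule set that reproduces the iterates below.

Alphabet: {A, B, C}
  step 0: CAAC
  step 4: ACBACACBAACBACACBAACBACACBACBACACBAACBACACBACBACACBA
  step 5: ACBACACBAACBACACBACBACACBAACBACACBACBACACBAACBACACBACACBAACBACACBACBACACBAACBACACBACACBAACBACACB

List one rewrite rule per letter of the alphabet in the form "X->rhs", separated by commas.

  step 4 ⇒ step 5: ACBACACBAACBACACBAACBACACBACBACACBAACBACACBACBACACBA ⇒ ACB·A·C·ACB·A·ACB·A·C·ACB·ACB·A·C·ACB·A·ACB·A·C·ACB·ACB·A·C·ACB·A·ACB·A·C·ACB·A·C·ACB·A·ACB·A·C·ACB·ACB·A·C·ACB·A·ACB·A·C·ACB·A·C·ACB·A·ACB·A·C·ACB
    A ↦ ACB
    B ↦ C
    C ↦ A

A->ACB, B->C, C->A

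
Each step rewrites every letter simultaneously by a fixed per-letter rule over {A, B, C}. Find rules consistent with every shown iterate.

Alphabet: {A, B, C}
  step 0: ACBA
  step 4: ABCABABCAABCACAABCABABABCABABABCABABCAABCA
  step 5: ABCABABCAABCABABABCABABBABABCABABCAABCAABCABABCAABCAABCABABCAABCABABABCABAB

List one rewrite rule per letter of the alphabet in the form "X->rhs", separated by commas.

  step 4 ⇒ step 5: ABCABABCAABCACAABCABABABCABABABCABABCAABCA ⇒ AB·CA·B·AB·CA·AB·CA·B·AB·AB·CA·B·AB·B·AB·AB·CA·B·AB·CA·AB·CA·AB·CA·B·AB·CA·AB·CA·AB·CA·B·AB·CA·AB·CA·B·AB·AB·CA·B·AB
    A ↦ AB
    B ↦ CA
    C ↦ B

A->AB, B->CA, C->B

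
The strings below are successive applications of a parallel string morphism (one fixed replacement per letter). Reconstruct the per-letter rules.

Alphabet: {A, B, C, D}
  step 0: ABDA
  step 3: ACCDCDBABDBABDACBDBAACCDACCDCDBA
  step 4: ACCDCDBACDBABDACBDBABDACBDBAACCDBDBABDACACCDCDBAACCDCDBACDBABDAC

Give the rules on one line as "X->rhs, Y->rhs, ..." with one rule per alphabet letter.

  step 3 ⇒ step 4: ACCDCDBABDBABDACBDBAACCDACCDCDBA ⇒ AC·CD·CD·BA·CD·BA·BD·AC·BD·BA·BD·AC·BD·BA·AC·CD·BD·BA·BD·AC·AC·CD·CD·BA·AC·CD·CD·BA·CD·BA·BD·AC
    A ↦ AC
    B ↦ BD
    C ↦ CD
    D ↦ BA

A->AC, B->BD, C->CD, D->BA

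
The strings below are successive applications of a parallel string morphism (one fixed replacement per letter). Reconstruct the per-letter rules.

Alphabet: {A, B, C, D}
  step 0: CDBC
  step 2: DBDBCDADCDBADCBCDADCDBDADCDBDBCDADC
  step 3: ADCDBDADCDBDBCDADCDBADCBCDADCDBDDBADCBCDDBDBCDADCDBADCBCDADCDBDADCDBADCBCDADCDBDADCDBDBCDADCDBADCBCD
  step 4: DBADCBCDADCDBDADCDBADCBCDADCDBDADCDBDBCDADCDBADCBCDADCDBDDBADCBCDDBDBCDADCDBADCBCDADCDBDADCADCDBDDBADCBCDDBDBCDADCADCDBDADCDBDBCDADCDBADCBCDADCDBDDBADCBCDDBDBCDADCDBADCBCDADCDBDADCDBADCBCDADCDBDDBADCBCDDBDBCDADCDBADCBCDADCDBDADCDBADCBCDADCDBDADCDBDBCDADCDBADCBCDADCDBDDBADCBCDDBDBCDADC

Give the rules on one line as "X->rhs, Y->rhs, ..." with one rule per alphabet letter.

A->DB, B->DBD, C->BCD, D->ADC

  step 3 ⇒ step 4: ADCDBDADCDBDBCDADCDBADCBCDADCDBDDBADCBCDDBDBCDADCDBADCBCDADCDBDADCDBADCBCDADCDBDADCDBDBCDADCDBADCBCD ⇒ DB·ADC·BCD·ADC·DBD·ADC·DB·ADC·BCD·ADC·DBD·ADC·DBD·BCD·ADC·DB·ADC·BCD·ADC·DBD·DB·ADC·BCD·DBD·BCD·ADC·DB·ADC·BCD·ADC·DBD·ADC·ADC·DBD·DB·ADC·BCD·DBD·BCD·ADC·ADC·DBD·ADC·DBD·BCD·ADC·DB·ADC·BCD·ADC·DBD·DB·ADC·BCD·DBD·BCD·ADC·DB·ADC·BCD·ADC·DBD·ADC·DB·ADC·BCD·ADC·DBD·DB·ADC·BCD·DBD·BCD·ADC·DB·ADC·BCD·ADC·DBD·ADC·DB·ADC·BCD·ADC·DBD·ADC·DBD·BCD·ADC·DB·ADC·BCD·ADC·DBD·DB·ADC·BCD·DBD·BCD·ADC
    A ↦ DB
    B ↦ DBD
    C ↦ BCD
    D ↦ ADC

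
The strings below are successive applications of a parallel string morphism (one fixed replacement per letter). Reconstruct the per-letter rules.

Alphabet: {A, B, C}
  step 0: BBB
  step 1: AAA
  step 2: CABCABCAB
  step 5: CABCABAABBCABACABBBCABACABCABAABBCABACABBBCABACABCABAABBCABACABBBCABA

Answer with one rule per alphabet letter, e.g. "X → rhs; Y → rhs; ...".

A->CAB, B->A, C->BB

  step 1 ⇒ step 2: AAA ⇒ CAB·CAB·CAB
    A ↦ CAB
  step 0 ⇒ step 1: BBB ⇒ A·A·A
    B ↦ A
    C ↦ BB  (constrained at step 2)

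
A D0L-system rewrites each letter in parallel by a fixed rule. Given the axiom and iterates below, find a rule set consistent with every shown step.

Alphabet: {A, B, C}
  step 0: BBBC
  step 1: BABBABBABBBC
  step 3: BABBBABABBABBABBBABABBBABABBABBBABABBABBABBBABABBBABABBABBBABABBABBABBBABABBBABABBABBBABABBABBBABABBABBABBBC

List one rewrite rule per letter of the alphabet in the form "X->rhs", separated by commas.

A->BBA, B->BAB, C->BBC

  step 0 ⇒ step 1: BBBC ⇒ BAB·BAB·BAB·BBC
    B ↦ BAB
    C ↦ BBC
    A ↦ BBA  (constrained at step 1)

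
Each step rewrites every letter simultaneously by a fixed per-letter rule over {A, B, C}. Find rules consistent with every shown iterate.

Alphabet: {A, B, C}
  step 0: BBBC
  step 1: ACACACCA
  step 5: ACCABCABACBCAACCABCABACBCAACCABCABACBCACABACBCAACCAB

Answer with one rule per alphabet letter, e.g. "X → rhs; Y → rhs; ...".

A->B, B->AC, C->CA

  step 0 ⇒ step 1: BBBC ⇒ AC·AC·AC·CA
    B ↦ AC
    C ↦ CA
    A ↦ B  (constrained at step 1)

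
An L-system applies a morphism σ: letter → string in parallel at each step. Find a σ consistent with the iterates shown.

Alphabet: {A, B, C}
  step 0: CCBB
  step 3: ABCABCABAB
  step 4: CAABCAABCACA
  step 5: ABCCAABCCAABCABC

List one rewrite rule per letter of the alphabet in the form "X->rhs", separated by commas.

  step 4 ⇒ step 5: CAABCAABCACA ⇒ AB·C·C·A·AB·C·C·A·AB·C·AB·C
    A ↦ C
    B ↦ A
    C ↦ AB

A->C, B->A, C->AB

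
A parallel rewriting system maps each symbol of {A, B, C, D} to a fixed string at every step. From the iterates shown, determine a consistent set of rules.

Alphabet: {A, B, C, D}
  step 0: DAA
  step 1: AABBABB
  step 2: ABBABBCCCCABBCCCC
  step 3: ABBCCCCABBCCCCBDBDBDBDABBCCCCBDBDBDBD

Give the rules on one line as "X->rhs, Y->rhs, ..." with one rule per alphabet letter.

  step 2 ⇒ step 3: ABBABBCCCCABBCCCC ⇒ ABB·CC·CC·ABB·CC·CC·BD·BD·BD·BD·ABB·CC·CC·BD·BD·BD·BD
    A ↦ ABB
    B ↦ CC
    C ↦ BD
  step 0 ⇒ step 1: DAA ⇒ A·ABB·ABB
    D ↦ A

A->ABB, B->CC, C->BD, D->A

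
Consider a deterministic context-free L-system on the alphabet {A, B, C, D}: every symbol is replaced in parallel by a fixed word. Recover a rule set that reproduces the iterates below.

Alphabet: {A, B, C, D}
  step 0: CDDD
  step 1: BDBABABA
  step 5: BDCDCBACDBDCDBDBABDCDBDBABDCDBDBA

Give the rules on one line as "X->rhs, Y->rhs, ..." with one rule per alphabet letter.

  step 0 ⇒ step 1: CDDD ⇒ BD·BA·BA·BA
    C ↦ BD
    D ↦ BA
    A ↦ D  (constrained at step 1)
    B ↦ C  (constrained at step 1)

A->D, B->C, C->BD, D->BA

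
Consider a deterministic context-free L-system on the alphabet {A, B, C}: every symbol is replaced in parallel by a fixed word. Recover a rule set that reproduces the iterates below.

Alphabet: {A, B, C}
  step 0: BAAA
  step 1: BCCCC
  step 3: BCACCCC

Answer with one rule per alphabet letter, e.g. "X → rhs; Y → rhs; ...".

A->C, B->BC, C->A

  step 0 ⇒ step 1: BAAA ⇒ BC·C·C·C
    A ↦ C
    B ↦ BC
    C ↦ A  (constrained at step 1)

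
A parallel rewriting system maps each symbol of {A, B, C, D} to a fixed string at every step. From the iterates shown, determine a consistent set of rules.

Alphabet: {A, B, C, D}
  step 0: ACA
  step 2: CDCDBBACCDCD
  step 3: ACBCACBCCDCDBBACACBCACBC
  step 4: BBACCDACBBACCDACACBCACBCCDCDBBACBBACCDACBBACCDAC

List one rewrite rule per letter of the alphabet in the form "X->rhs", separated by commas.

A->BB, B->CD, C->AC, D->BC

  step 3 ⇒ step 4: ACBCACBCCDCDBBACACBCACBC ⇒ BB·AC·CD·AC·BB·AC·CD·AC·AC·BC·AC·BC·CD·CD·BB·AC·BB·AC·CD·AC·BB·AC·CD·AC
    A ↦ BB
    B ↦ CD
    C ↦ AC
    D ↦ BC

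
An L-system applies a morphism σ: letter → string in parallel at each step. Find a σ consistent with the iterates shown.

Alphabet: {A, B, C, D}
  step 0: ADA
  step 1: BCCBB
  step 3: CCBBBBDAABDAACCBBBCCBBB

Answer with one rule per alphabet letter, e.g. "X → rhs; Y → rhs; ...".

  step 0 ⇒ step 1: ADA ⇒ B·CCB·B
    A ↦ B
    D ↦ CCB
    B ↦ DAA  (constrained at step 1)
    C ↦ AB  (constrained at step 1)

A->B, B->DAA, C->AB, D->CCB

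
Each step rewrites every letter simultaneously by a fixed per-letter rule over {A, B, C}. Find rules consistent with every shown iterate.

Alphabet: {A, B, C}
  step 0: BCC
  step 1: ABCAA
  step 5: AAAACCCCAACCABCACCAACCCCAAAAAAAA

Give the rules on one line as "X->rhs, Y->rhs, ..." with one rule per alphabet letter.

  step 0 ⇒ step 1: BCC ⇒ ABC·A·A
    B ↦ ABC
    C ↦ A
    A ↦ CC  (constrained at step 1)

A->CC, B->ABC, C->A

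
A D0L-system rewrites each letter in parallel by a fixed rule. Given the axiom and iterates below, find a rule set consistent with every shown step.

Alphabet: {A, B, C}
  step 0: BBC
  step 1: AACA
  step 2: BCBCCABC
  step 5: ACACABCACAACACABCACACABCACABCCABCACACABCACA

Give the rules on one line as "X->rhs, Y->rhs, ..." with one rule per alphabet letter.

  step 1 ⇒ step 2: AACA ⇒ BC·BC·CA·BC
    A ↦ BC
    C ↦ CA
  step 0 ⇒ step 1: BBC ⇒ A·A·CA
    B ↦ A

A->BC, B->A, C->CA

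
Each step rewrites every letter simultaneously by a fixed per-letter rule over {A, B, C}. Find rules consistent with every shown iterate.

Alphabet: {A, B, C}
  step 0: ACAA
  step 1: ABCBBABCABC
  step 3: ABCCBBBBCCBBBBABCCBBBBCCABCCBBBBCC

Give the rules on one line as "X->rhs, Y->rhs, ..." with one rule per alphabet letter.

  step 0 ⇒ step 1: ACAA ⇒ ABC·BB·ABC·ABC
    A ↦ ABC
    C ↦ BB
    B ↦ C  (constrained at step 1)

A->ABC, B->C, C->BB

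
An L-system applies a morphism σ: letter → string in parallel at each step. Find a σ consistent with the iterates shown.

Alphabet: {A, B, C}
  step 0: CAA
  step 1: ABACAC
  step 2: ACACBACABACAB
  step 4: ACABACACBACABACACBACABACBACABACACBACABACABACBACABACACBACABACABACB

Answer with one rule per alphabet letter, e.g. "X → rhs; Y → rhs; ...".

A->AC, B->ACB, C->AB

  step 1 ⇒ step 2: ABACAC ⇒ AC·ACB·AC·AB·AC·AB
    A ↦ AC
    B ↦ ACB
    C ↦ AB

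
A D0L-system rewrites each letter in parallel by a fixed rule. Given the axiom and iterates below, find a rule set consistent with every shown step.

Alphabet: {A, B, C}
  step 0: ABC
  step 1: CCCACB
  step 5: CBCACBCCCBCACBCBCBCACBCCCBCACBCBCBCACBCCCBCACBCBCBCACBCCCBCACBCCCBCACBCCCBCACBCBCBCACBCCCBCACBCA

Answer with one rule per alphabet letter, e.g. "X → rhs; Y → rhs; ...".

  step 0 ⇒ step 1: ABC ⇒ CC·CA·CB
    A ↦ CC
    B ↦ CA
    C ↦ CB

A->CC, B->CA, C->CB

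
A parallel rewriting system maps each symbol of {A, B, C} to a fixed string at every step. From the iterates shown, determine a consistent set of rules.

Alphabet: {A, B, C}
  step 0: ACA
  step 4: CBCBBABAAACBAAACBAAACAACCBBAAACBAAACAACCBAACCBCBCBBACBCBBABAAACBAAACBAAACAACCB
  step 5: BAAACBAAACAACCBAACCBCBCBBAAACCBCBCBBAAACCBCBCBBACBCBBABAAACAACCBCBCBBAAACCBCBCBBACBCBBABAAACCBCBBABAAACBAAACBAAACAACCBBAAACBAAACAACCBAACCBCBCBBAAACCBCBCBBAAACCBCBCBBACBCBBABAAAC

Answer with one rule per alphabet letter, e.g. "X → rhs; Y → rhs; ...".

  step 4 ⇒ step 5: CBCBBABAAACBAAACBAAACAACCBBAAACBAAACAACCBAACCBCBCBBACBCBBABAAACBAAACBAAACAACCB ⇒ BA·AAC·BA·AAC·AAC·CB·AAC·CB·CB·CB·BA·AAC·CB·CB·CB·BA·AAC·CB·CB·CB·BA·CB·CB·BA·BA·AAC·AAC·CB·CB·CB·BA·AAC·CB·CB·CB·BA·CB·CB·BA·BA·AAC·CB·CB·BA·BA·AAC·BA·AAC·BA·AAC·AAC·CB·BA·AAC·BA·AAC·AAC·CB·AAC·CB·CB·CB·BA·AAC·CB·CB·CB·BA·AAC·CB·CB·CB·BA·CB·CB·BA·BA·AAC
    A ↦ CB
    B ↦ AAC
    C ↦ BA

A->CB, B->AAC, C->BA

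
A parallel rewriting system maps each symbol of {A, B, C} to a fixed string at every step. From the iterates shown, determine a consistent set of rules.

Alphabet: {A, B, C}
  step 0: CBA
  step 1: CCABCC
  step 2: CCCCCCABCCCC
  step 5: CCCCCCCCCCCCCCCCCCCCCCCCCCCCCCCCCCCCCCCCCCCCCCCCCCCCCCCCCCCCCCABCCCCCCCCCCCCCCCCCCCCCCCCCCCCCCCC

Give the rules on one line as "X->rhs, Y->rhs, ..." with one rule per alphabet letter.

A->CC, B->AB, C->CC

  step 1 ⇒ step 2: CCABCC ⇒ CC·CC·CC·AB·CC·CC
    A ↦ CC
    B ↦ AB
    C ↦ CC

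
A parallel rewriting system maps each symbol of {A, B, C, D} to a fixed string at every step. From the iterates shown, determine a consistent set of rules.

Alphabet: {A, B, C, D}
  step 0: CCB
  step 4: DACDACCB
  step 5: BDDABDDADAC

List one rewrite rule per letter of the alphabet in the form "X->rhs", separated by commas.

  step 4 ⇒ step 5: DACDACCB ⇒ B·D·DA·B·D·DA·DA·C
    A ↦ D
    B ↦ C
    C ↦ DA
    D ↦ B

A->D, B->C, C->DA, D->B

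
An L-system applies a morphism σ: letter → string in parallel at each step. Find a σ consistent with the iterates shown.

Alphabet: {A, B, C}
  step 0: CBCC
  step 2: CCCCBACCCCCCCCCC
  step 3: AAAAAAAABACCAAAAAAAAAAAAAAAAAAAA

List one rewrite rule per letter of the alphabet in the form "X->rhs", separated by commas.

A->CC, B->BA, C->AA

  step 2 ⇒ step 3: CCCCBACCCCCCCCCC ⇒ AA·AA·AA·AA·BA·CC·AA·AA·AA·AA·AA·AA·AA·AA·AA·AA
    A ↦ CC
    B ↦ BA
    C ↦ AA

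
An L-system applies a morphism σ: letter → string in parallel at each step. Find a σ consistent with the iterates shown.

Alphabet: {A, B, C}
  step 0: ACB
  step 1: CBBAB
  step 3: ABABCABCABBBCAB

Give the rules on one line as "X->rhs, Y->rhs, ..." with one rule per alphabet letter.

A->C, B->AB, C->BB

  step 0 ⇒ step 1: ACB ⇒ C·BB·AB
    A ↦ C
    B ↦ AB
    C ↦ BB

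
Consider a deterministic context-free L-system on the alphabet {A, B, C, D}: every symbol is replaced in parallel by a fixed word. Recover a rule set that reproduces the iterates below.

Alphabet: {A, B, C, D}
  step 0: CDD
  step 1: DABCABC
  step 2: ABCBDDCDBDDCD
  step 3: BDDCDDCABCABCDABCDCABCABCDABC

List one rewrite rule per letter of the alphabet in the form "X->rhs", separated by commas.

  step 2 ⇒ step 3: ABCBDDCDBDDCD ⇒ BD·DC·D·DC·ABC·ABC·D·ABC·DC·ABC·ABC·D·ABC
    A ↦ BD
    B ↦ DC
    C ↦ D
    D ↦ ABC

A->BD, B->DC, C->D, D->ABC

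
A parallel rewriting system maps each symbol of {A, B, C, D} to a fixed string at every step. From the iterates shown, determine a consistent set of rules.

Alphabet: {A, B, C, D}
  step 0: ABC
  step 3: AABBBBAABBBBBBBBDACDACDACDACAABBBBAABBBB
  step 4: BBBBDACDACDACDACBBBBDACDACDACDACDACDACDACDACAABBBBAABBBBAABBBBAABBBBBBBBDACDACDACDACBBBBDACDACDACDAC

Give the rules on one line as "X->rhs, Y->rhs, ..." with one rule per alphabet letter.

A->BB, B->DAC, C->BB, D->AA

  step 3 ⇒ step 4: AABBBBAABBBBBBBBDACDACDACDACAABBBBAABBBB ⇒ BB·BB·DAC·DAC·DAC·DAC·BB·BB·DAC·DAC·DAC·DAC·DAC·DAC·DAC·DAC·AA·BB·BB·AA·BB·BB·AA·BB·BB·AA·BB·BB·BB·BB·DAC·DAC·DAC·DAC·BB·BB·DAC·DAC·DAC·DAC
    A ↦ BB
    B ↦ DAC
    C ↦ BB
    D ↦ AA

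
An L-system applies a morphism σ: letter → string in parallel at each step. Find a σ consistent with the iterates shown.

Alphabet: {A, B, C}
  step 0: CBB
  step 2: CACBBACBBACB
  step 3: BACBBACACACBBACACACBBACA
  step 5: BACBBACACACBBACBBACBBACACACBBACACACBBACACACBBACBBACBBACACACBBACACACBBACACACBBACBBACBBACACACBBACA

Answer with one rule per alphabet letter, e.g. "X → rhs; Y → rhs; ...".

A->CB, B->CA, C->BA

  step 2 ⇒ step 3: CACBBACBBACB ⇒ BA·CB·BA·CA·CA·CB·BA·CA·CA·CB·BA·CA
    A ↦ CB
    B ↦ CA
    C ↦ BA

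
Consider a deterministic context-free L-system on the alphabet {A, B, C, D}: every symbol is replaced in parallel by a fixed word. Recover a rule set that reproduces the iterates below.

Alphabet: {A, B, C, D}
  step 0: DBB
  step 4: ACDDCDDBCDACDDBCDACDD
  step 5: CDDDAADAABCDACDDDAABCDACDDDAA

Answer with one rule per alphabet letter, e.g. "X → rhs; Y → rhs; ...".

A->CDD, B->BC, C->D, D->A

  step 4 ⇒ step 5: ACDDCDDBCDACDDBCDACDD ⇒ CDD·D·A·A·D·A·A·BC·D·A·CDD·D·A·A·BC·D·A·CDD·D·A·A
    A ↦ CDD
    B ↦ BC
    C ↦ D
    D ↦ A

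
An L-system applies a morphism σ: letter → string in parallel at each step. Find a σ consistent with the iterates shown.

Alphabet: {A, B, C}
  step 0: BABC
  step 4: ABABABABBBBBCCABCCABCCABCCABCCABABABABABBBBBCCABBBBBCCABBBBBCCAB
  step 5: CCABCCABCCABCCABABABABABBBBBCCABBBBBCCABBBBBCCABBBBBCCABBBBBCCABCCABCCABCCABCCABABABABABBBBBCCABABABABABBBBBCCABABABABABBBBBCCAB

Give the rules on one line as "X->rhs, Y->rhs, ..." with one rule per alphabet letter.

  step 4 ⇒ step 5: ABABABABBBBBCCABCCABCCABCCABCCABABABABABBBBBCCABBBBBCCABBBBBCCAB ⇒ CC·AB·CC·AB·CC·AB·CC·AB·AB·AB·AB·AB·BB·BB·CC·AB·BB·BB·CC·AB·BB·BB·CC·AB·BB·BB·CC·AB·BB·BB·CC·AB·CC·AB·CC·AB·CC·AB·CC·AB·AB·AB·AB·AB·BB·BB·CC·AB·AB·AB·AB·AB·BB·BB·CC·AB·AB·AB·AB·AB·BB·BB·CC·AB
    A ↦ CC
    B ↦ AB
    C ↦ BB

A->CC, B->AB, C->BB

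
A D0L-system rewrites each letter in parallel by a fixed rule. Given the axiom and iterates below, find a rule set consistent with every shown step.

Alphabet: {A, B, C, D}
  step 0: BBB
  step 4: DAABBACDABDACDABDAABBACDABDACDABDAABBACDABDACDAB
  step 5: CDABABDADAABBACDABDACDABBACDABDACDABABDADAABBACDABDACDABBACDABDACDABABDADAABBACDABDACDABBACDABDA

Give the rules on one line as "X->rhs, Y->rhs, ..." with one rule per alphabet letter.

A->AB, B->DA, C->BA, D->CD

  step 4 ⇒ step 5: DAABBACDABDACDABDAABBACDABDACDABDAABBACDABDACDAB ⇒ CD·AB·AB·DA·DA·AB·BA·CD·AB·DA·CD·AB·BA·CD·AB·DA·CD·AB·AB·DA·DA·AB·BA·CD·AB·DA·CD·AB·BA·CD·AB·DA·CD·AB·AB·DA·DA·AB·BA·CD·AB·DA·CD·AB·BA·CD·AB·DA
    A ↦ AB
    B ↦ DA
    C ↦ BA
    D ↦ CD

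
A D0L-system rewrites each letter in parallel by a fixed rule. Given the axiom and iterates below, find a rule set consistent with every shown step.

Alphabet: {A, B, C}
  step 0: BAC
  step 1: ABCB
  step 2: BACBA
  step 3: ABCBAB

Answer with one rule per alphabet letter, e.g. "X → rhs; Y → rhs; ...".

  step 2 ⇒ step 3: BACBA ⇒ A·B·CB·A·B
    A ↦ B
    B ↦ A
    C ↦ CB

A->B, B->A, C->CB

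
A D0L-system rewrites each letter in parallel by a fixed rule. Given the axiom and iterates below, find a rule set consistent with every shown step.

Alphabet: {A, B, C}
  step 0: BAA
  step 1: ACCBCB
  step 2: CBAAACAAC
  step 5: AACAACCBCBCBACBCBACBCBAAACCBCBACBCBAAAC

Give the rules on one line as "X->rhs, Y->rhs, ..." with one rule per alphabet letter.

  step 1 ⇒ step 2: ACCBCB ⇒ CB·A·A·AC·A·AC
    A ↦ CB
    B ↦ AC
    C ↦ A

A->CB, B->AC, C->A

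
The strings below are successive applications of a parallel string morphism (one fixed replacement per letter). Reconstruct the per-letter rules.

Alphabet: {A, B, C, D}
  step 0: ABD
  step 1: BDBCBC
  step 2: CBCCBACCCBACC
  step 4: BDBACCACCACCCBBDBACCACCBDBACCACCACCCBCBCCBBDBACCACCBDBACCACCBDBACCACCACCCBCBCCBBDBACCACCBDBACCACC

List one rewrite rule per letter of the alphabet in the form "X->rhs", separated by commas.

  step 1 ⇒ step 2: BDBCBC ⇒ CB·C·CB·ACC·CB·ACC
    B ↦ CB
    C ↦ ACC
    D ↦ C
  step 0 ⇒ step 1: ABD ⇒ BDB·CB·C
    A ↦ BDB

A->BDB, B->CB, C->ACC, D->C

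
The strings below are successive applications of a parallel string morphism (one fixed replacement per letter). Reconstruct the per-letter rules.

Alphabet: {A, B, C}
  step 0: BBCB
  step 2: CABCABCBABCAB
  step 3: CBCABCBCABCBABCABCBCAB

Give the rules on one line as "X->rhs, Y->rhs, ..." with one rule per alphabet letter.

  step 2 ⇒ step 3: CABCABCBABCAB ⇒ CB·C·AB·CB·C·AB·CB·AB·C·AB·CB·C·AB
    A ↦ C
    B ↦ AB
    C ↦ CB

A->C, B->AB, C->CB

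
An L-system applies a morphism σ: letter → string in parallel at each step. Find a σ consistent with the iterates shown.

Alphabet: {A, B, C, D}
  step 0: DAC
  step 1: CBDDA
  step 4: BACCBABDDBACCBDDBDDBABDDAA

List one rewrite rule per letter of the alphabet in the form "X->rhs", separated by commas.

  step 0 ⇒ step 1: DAC ⇒ C·BDD·A
    A ↦ BDD
    C ↦ A
    D ↦ C
    B ↦ BA  (constrained at step 1)

A->BDD, B->BA, C->A, D->C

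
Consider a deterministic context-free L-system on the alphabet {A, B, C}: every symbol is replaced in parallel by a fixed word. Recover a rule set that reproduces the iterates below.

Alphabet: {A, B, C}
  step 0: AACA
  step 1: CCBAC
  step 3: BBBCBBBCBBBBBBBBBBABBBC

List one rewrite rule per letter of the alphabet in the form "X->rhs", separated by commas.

A->C, B->BBB, C->BA

  step 0 ⇒ step 1: AACA ⇒ C·C·BA·C
    A ↦ C
    C ↦ BA
    B ↦ BBB  (constrained at step 1)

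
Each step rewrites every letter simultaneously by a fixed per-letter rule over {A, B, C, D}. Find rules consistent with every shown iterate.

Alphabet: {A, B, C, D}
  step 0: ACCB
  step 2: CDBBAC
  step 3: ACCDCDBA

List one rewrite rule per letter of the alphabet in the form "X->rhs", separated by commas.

  step 2 ⇒ step 3: CDBBAC ⇒ A·C·CD·CD·B·A
    A ↦ B
    B ↦ CD
    C ↦ A
    D ↦ C

A->B, B->CD, C->A, D->C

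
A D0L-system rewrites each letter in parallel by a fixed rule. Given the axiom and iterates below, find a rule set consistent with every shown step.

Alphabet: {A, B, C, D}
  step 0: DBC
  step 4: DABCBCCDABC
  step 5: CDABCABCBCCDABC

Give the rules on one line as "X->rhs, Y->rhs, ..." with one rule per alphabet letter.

  step 4 ⇒ step 5: DABCBCCDABC ⇒ C·D·A·BC·A·BC·BC·C·D·A·BC
    A ↦ D
    B ↦ A
    C ↦ BC
    D ↦ C

A->D, B->A, C->BC, D->C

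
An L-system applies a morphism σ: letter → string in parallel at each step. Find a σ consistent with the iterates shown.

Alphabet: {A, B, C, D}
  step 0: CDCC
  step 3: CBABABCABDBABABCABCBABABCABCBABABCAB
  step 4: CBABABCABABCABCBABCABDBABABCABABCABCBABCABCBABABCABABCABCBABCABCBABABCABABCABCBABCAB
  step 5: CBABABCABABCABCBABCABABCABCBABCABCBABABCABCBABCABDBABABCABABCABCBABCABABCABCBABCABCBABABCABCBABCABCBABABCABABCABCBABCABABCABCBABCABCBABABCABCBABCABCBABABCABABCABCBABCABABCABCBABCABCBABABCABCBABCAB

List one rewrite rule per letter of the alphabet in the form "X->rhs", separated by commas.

  step 4 ⇒ step 5: CBABABCABABCABCBABCABDBABABCABABCABCBABCABCBABABCABABCABCBABCABCBABABCABABCABCBABCAB ⇒ CB·AB·ABC·AB·ABC·AB·CB·ABC·AB·ABC·AB·CB·ABC·AB·CB·AB·ABC·AB·CB·ABC·AB·DB·AB·ABC·AB·ABC·AB·CB·ABC·AB·ABC·AB·CB·ABC·AB·CB·AB·ABC·AB·CB·ABC·AB·CB·AB·ABC·AB·ABC·AB·CB·ABC·AB·ABC·AB·CB·ABC·AB·CB·AB·ABC·AB·CB·ABC·AB·CB·AB·ABC·AB·ABC·AB·CB·ABC·AB·ABC·AB·CB·ABC·AB·CB·AB·ABC·AB·CB·ABC·AB
    A ↦ ABC
    B ↦ AB
    C ↦ CB
    D ↦ DB

A->ABC, B->AB, C->CB, D->DB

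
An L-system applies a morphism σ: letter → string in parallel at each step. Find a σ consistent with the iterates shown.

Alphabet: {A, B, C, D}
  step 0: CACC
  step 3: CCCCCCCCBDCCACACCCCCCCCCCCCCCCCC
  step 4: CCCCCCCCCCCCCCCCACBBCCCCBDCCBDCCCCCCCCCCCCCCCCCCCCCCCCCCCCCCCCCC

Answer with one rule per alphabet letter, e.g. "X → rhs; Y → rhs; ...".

A->BD, B->AC, C->CC, D->BB

  step 3 ⇒ step 4: CCCCCCCCBDCCACACCCCCCCCCCCCCCCCC ⇒ CC·CC·CC·CC·CC·CC·CC·CC·AC·BB·CC·CC·BD·CC·BD·CC·CC·CC·CC·CC·CC·CC·CC·CC·CC·CC·CC·CC·CC·CC·CC·CC
    A ↦ BD
    B ↦ AC
    C ↦ CC
    D ↦ BB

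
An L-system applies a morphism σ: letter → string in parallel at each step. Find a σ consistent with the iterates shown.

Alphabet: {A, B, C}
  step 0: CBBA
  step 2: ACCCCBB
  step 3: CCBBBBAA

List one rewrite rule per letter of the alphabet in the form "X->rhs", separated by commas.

  step 2 ⇒ step 3: ACCCCBB ⇒ CC·B·B·B·B·A·A
    A ↦ CC
    B ↦ A
    C ↦ B

A->CC, B->A, C->B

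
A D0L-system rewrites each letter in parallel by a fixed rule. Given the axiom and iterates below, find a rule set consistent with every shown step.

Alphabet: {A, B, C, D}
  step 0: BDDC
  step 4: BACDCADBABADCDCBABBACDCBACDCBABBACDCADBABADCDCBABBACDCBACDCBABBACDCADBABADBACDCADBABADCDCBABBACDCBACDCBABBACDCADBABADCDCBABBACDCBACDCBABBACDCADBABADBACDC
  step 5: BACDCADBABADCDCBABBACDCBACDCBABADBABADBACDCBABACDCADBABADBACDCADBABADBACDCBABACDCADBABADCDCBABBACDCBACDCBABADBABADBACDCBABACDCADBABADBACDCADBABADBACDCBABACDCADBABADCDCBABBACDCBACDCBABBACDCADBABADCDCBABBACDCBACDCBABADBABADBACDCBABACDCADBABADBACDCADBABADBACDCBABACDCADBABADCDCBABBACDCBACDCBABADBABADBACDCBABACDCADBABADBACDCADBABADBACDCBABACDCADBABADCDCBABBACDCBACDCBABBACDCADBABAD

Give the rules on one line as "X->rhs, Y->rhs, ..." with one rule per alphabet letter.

A->CDC, B->BA, C->AD, D->BAB

  step 4 ⇒ step 5: BACDCADBABADCDCBABBACDCBACDCBABBACDCADBABADCDCBABBACDCBACDCBABBACDCADBABADBACDCADBABADCDCBABBACDCBACDCBABBACDCADBABADCDCBABBACDCBACDCBABBACDCADBABADBACDC ⇒ BA·CDC·AD·BAB·AD·CDC·BAB·BA·CDC·BA·CDC·BAB·AD·BAB·AD·BA·CDC·BA·BA·CDC·AD·BAB·AD·BA·CDC·AD·BAB·AD·BA·CDC·BA·BA·CDC·AD·BAB·AD·CDC·BAB·BA·CDC·BA·CDC·BAB·AD·BAB·AD·BA·CDC·BA·BA·CDC·AD·BAB·AD·BA·CDC·AD·BAB·AD·BA·CDC·BA·BA·CDC·AD·BAB·AD·CDC·BAB·BA·CDC·BA·CDC·BAB·BA·CDC·AD·BAB·AD·CDC·BAB·BA·CDC·BA·CDC·BAB·AD·BAB·AD·BA·CDC·BA·BA·CDC·AD·BAB·AD·BA·CDC·AD·BAB·AD·BA·CDC·BA·BA·CDC·AD·BAB·AD·CDC·BAB·BA·CDC·BA·CDC·BAB·AD·BAB·AD·BA·CDC·BA·BA·CDC·AD·BAB·AD·BA·CDC·AD·BAB·AD·BA·CDC·BA·BA·CDC·AD·BAB·AD·CDC·BAB·BA·CDC·BA·CDC·BAB·BA·CDC·AD·BAB·AD
    A ↦ CDC
    B ↦ BA
    C ↦ AD
    D ↦ BAB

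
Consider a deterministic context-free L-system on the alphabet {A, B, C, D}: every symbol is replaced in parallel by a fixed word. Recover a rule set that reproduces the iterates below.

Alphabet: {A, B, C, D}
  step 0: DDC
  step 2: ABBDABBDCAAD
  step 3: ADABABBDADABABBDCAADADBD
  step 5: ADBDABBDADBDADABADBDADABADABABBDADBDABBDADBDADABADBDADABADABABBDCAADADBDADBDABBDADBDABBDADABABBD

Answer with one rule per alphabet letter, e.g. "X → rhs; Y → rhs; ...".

  step 2 ⇒ step 3: ABBDABBDCAAD ⇒ AD·AB·AB·BD·AD·AB·AB·BD·CA·AD·AD·BD
    A ↦ AD
    B ↦ AB
    C ↦ CA
    D ↦ BD

A->AD, B->AB, C->CA, D->BD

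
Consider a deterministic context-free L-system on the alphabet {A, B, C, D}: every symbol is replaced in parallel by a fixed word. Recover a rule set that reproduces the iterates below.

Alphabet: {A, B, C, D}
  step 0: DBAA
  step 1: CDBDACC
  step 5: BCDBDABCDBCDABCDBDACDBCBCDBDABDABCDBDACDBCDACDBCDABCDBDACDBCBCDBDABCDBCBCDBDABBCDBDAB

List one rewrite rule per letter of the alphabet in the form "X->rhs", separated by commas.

  step 0 ⇒ step 1: DBAA ⇒ CDB·DA·C·C
    A ↦ C
    B ↦ DA
    D ↦ CDB
    C ↦ B  (constrained at step 1)

A->C, B->DA, C->B, D->CDB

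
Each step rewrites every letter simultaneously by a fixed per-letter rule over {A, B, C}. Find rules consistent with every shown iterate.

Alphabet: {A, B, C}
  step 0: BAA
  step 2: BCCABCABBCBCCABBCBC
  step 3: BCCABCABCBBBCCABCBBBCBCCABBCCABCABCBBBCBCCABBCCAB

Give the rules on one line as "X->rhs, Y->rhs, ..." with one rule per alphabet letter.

  step 2 ⇒ step 3: BCCABCABBCBCCABBCBC ⇒ BC·CAB·CAB·CBB·BC·CAB·CBB·BC·BC·CAB·BC·CAB·CAB·CBB·BC·BC·CAB·BC·CAB
    A ↦ CBB
    B ↦ BC
    C ↦ CAB

A->CBB, B->BC, C->CAB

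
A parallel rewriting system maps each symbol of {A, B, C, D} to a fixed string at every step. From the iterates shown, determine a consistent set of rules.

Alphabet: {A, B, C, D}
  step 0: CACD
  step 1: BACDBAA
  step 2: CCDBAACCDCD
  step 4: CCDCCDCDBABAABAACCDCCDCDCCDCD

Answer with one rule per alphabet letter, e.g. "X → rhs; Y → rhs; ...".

A->CD, B->C, C->BA, D->A

  step 1 ⇒ step 2: BACDBAA ⇒ C·CD·BA·A·C·CD·CD
    A ↦ CD
    B ↦ C
    C ↦ BA
    D ↦ A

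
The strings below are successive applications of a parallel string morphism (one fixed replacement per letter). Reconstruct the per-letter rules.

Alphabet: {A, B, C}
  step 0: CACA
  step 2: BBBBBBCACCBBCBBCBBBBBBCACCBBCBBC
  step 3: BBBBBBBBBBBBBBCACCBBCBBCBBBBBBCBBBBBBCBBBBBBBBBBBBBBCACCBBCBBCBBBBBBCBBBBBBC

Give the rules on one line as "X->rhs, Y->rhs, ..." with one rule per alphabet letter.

  step 2 ⇒ step 3: BBBBBBCACCBBCBBCBBBBBBCACCBBCBBC ⇒ BB·BB·BB·BB·BB·BB·BBC·ACC·BBC·BBC·BB·BB·BBC·BB·BB·BBC·BB·BB·BB·BB·BB·BB·BBC·ACC·BBC·BBC·BB·BB·BBC·BB·BB·BBC
    A ↦ ACC
    B ↦ BB
    C ↦ BBC

A->ACC, B->BB, C->BBC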